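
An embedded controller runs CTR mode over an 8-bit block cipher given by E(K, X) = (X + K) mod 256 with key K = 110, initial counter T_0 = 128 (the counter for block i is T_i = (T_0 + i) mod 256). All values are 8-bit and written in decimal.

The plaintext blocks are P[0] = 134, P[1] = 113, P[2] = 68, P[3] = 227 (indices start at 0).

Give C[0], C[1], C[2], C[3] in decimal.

C[0] = 104, C[1] = 158, C[2] = 180, C[3] = 18

CTR encryption: S_i = E(K, T_i) where T_i is the counter for block i; C_i = P_i ⊕ S_i.
C[0]: T = 128, S = E(K, T) = 238; 134 ⊕ 238 = 104.
C[1]: T = 129, S = E(K, T) = 239; 113 ⊕ 239 = 158.
C[2]: T = 130, S = E(K, T) = 240; 68 ⊕ 240 = 180.
C[3]: T = 131, S = E(K, T) = 241; 227 ⊕ 241 = 18.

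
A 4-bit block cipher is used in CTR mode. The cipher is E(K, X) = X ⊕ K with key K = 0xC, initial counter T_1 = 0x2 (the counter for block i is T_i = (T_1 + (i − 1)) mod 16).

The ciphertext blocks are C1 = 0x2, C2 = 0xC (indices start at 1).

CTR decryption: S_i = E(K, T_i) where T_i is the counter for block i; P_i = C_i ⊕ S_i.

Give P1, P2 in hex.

P1 = 0xC, P2 = 0x3

P1: T = 0x2, S = E(K, T) = 0xE; 0x2 ⊕ 0xE = 0xC.
P2: T = 0x3, S = E(K, T) = 0xF; 0xC ⊕ 0xF = 0x3.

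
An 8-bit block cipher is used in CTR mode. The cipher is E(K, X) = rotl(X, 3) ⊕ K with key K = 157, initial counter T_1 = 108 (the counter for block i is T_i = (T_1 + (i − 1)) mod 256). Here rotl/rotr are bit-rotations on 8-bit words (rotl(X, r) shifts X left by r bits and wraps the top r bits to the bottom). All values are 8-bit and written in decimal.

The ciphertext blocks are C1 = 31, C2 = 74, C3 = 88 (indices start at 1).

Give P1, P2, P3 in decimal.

CTR decryption: S_i = E(K, T_i) where T_i is the counter for block i; P_i = C_i ⊕ S_i.
P1: T = 108, S = E(K, T) = 254; 31 ⊕ 254 = 225.
P2: T = 109, S = E(K, T) = 246; 74 ⊕ 246 = 188.
P3: T = 110, S = E(K, T) = 238; 88 ⊕ 238 = 182.

P1 = 225, P2 = 188, P3 = 182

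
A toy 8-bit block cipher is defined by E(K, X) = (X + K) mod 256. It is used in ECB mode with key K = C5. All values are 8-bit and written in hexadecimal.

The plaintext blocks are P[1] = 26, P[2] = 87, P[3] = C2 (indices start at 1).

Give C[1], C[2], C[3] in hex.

C[1] = EB, C[2] = 4C, C[3] = 87

ECB encryption: C_i = E(K, P_i).
C[1]: E(K, 26) = EB.
C[2]: E(K, 87) = 4C.
C[3]: E(K, C2) = 87.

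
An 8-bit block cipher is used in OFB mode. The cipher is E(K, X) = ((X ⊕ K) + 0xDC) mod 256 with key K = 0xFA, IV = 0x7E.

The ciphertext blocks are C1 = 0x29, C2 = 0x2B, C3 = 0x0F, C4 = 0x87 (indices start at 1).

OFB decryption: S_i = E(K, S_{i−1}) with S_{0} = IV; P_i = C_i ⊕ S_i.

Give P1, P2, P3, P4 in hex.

P1 = 0x49, P2 = 0x5D, P3 = 0x67, P4 = 0xE9

P1: S = E(K, 0x7E) = 0x60; 0x29 ⊕ 0x60 = 0x49.
P2: S = E(K, 0x60) = 0x76; 0x2B ⊕ 0x76 = 0x5D.
P3: S = E(K, 0x76) = 0x68; 0x0F ⊕ 0x68 = 0x67.
P4: S = E(K, 0x68) = 0x6E; 0x87 ⊕ 0x6E = 0xE9.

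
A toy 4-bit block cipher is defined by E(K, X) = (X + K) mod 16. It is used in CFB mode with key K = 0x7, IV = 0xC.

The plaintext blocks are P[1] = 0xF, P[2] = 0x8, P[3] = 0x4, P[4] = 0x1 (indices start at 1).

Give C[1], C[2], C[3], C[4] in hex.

CFB encryption: C_i = P_i ⊕ E(K, C_{i−1}), with C_{0} = IV.
C[1]: E(K, 0xC) = 0x3; 0xF ⊕ 0x3 = 0xC.
C[2]: E(K, 0xC) = 0x3; 0x8 ⊕ 0x3 = 0xB.
C[3]: E(K, 0xB) = 0x2; 0x4 ⊕ 0x2 = 0x6.
C[4]: E(K, 0x6) = 0xD; 0x1 ⊕ 0xD = 0xC.

C[1] = 0xC, C[2] = 0xB, C[3] = 0x6, C[4] = 0xC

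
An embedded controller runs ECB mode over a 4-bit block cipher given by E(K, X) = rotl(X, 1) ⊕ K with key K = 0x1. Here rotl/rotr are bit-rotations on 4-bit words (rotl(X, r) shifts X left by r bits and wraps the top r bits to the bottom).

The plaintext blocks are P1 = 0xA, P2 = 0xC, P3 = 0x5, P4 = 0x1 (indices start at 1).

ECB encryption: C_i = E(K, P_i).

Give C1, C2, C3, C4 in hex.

C1 = 0x4, C2 = 0x8, C3 = 0xB, C4 = 0x3

C1: E(K, 0xA) = 0x4.
C2: E(K, 0xC) = 0x8.
C3: E(K, 0x5) = 0xB.
C4: E(K, 0x1) = 0x3.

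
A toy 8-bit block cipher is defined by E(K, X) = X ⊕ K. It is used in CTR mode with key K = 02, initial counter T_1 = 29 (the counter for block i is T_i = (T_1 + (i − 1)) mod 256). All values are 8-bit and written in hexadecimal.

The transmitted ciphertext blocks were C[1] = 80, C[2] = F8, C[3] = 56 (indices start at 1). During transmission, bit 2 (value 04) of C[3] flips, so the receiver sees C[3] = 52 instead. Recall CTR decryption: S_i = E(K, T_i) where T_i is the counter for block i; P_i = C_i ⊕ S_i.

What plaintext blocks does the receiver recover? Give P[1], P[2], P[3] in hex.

Only C[3] changed, to 52. In CTR, a change in C_i flips the same bit in P_i only; the keystream is unaffected. Decrypting the received ciphertext:
P[1]: T = 29, S = E(K, T) = 2B; 80 ⊕ 2B = AB.
P[2]: T = 2A, S = E(K, T) = 28; F8 ⊕ 28 = D0.
P[3]: T = 2B, S = E(K, T) = 29; 52 ⊕ 29 = 7B.
Blocks that differ from the original plaintext: P[3].

P[1] = AB, P[2] = D0, P[3] = 7B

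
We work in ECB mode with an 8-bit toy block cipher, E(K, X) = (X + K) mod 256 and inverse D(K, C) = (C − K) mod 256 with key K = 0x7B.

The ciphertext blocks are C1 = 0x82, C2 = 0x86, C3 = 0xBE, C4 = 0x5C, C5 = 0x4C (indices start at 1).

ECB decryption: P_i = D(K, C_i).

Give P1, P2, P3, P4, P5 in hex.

P1: D(K, 0x82) = 0x07.
P2: D(K, 0x86) = 0x0B.
P3: D(K, 0xBE) = 0x43.
P4: D(K, 0x5C) = 0xE1.
P5: D(K, 0x4C) = 0xD1.

P1 = 0x07, P2 = 0x0B, P3 = 0x43, P4 = 0xE1, P5 = 0xD1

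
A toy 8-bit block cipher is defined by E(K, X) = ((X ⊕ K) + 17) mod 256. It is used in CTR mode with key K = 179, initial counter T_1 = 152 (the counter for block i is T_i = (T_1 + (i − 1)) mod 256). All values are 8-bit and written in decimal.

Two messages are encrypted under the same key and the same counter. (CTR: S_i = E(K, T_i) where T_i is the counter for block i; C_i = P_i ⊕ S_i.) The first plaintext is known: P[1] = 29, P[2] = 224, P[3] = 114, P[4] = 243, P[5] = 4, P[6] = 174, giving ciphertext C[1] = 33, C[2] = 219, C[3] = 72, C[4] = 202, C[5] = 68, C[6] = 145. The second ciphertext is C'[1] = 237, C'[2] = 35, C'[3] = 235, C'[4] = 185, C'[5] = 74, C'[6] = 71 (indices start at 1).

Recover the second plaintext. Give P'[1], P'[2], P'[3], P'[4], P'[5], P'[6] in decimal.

In CTR with a reused counter, both messages share the same keystream S_i, so C_i ⊕ C'_i = P_i ⊕ P'_i and thus P'_i = P_i ⊕ C_i ⊕ C'_i.
P'[1]: 29 ⊕ 33 ⊕ 237 = 209.
P'[2]: 224 ⊕ 219 ⊕ 35 = 24.
P'[3]: 114 ⊕ 72 ⊕ 235 = 209.
P'[4]: 243 ⊕ 202 ⊕ 185 = 128.
P'[5]: 4 ⊕ 68 ⊕ 74 = 10.
P'[6]: 174 ⊕ 145 ⊕ 71 = 120.

P'[1] = 209, P'[2] = 24, P'[3] = 209, P'[4] = 128, P'[5] = 10, P'[6] = 120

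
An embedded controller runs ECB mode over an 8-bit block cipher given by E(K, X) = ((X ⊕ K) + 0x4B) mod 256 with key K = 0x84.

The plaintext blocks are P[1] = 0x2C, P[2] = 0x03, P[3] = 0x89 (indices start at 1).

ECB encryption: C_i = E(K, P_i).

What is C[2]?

C[2]: E(K, 0x03) = 0xD2.

C[2] = 0xD2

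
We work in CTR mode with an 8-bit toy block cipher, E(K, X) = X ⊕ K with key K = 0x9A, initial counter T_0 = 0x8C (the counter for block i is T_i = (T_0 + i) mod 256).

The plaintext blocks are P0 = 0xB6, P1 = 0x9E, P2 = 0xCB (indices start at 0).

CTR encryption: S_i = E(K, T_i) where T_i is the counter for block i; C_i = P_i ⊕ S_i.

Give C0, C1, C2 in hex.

C0 = 0xA0, C1 = 0x89, C2 = 0xDF

C0: T = 0x8C, S = E(K, T) = 0x16; 0xB6 ⊕ 0x16 = 0xA0.
C1: T = 0x8D, S = E(K, T) = 0x17; 0x9E ⊕ 0x17 = 0x89.
C2: T = 0x8E, S = E(K, T) = 0x14; 0xCB ⊕ 0x14 = 0xDF.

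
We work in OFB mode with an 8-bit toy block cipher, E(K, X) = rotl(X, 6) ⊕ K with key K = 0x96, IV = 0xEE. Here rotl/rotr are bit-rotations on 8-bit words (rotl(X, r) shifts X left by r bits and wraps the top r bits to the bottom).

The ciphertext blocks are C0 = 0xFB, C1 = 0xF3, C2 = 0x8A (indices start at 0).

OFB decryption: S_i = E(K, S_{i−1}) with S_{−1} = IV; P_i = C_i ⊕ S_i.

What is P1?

P1 = 0x2E

P0: S = E(K, 0xEE) = 0x2D; 0xFB ⊕ 0x2D = 0xD6.
P1: S = E(K, 0x2D) = 0xDD; 0xF3 ⊕ 0xDD = 0x2E.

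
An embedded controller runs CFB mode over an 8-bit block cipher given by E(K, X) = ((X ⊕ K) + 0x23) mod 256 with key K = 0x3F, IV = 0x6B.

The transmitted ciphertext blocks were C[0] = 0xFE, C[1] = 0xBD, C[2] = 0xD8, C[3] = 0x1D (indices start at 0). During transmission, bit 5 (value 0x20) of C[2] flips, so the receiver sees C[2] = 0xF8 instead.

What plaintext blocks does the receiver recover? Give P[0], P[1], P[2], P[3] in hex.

CFB decryption: P_i = C_i ⊕ E(K, C_{i−1}), with C_{−1} = IV.
Only C[2] changed, to 0xF8. In CFB, a change in C_i flips the same bit in P_i and garbles P_{i+1}. Decrypting the received ciphertext:
P[0]: E(K, 0x6B) = 0x77; 0xFE ⊕ 0x77 = 0x89.
P[1]: E(K, 0xFE) = 0xE4; 0xBD ⊕ 0xE4 = 0x59.
P[2]: E(K, 0xBD) = 0xA5; 0xF8 ⊕ 0xA5 = 0x5D.
P[3]: E(K, 0xF8) = 0xEA; 0x1D ⊕ 0xEA = 0xF7.
Blocks that differ from the original plaintext: P[2], P[3].

P[0] = 0x89, P[1] = 0x59, P[2] = 0x5D, P[3] = 0xF7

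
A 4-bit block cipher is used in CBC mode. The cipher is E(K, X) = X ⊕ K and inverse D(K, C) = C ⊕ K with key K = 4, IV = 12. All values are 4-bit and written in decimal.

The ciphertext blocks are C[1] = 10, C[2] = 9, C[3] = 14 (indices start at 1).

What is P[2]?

P[2] = 7

CBC decryption: P_i = D(K, C_i) ⊕ C_{i−1}, with C_{0} = IV.
P[2]: D(K, 9) = 13; 13 ⊕ 10 = 7.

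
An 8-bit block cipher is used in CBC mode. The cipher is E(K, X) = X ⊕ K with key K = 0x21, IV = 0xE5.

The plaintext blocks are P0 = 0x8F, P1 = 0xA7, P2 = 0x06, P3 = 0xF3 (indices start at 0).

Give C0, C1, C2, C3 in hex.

CBC encryption: C_i = E(K, P_i ⊕ C_{i−1}), with C_{−1} = IV.
C0: P0 ⊕ 0xE5 = 0x6A; E(K, 0x6A) = 0x4B.
C1: P1 ⊕ 0x4B = 0xEC; E(K, 0xEC) = 0xCD.
C2: P2 ⊕ 0xCD = 0xCB; E(K, 0xCB) = 0xEA.
C3: P3 ⊕ 0xEA = 0x19; E(K, 0x19) = 0x38.

C0 = 0x4B, C1 = 0xCD, C2 = 0xEA, C3 = 0x38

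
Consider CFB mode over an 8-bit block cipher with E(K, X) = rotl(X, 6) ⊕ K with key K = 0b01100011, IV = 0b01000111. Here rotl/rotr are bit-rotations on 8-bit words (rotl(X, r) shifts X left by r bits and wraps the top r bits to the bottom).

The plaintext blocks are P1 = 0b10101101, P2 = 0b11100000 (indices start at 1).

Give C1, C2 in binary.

CFB encryption: C_i = P_i ⊕ E(K, C_{i−1}), with C_{0} = IV.
C1: E(K, 0b01000111) = 0b10110010; 0b10101101 ⊕ 0b10110010 = 0b00011111.
C2: E(K, 0b00011111) = 0b10100100; 0b11100000 ⊕ 0b10100100 = 0b01000100.

C1 = 0b00011111, C2 = 0b01000100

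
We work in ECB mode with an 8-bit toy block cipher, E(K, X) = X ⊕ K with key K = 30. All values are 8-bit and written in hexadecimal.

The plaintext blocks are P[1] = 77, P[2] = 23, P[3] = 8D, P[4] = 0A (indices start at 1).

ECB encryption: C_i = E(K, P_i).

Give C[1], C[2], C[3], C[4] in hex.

C[1] = 47, C[2] = 13, C[3] = BD, C[4] = 3A

C[1]: E(K, 77) = 47.
C[2]: E(K, 23) = 13.
C[3]: E(K, 8D) = BD.
C[4]: E(K, 0A) = 3A.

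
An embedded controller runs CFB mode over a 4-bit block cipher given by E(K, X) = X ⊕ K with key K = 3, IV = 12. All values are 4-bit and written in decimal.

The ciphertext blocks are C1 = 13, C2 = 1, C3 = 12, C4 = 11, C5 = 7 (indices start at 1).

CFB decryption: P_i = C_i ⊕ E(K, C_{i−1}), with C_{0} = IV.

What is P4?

P4: E(K, 12) = 15; 11 ⊕ 15 = 4.

P4 = 4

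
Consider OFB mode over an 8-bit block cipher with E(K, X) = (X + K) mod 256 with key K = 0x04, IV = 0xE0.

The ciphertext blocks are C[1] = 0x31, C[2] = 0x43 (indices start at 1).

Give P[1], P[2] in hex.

OFB decryption: S_i = E(K, S_{i−1}) with S_{0} = IV; P_i = C_i ⊕ S_i.
P[1]: S = E(K, 0xE0) = 0xE4; 0x31 ⊕ 0xE4 = 0xD5.
P[2]: S = E(K, 0xE4) = 0xE8; 0x43 ⊕ 0xE8 = 0xAB.

P[1] = 0xD5, P[2] = 0xAB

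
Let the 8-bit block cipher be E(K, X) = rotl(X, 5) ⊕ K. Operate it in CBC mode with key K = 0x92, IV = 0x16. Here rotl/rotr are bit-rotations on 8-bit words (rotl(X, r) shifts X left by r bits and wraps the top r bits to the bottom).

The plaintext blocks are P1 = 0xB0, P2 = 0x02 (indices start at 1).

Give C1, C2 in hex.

C1 = 0x46, C2 = 0x1A

CBC encryption: C_i = E(K, P_i ⊕ C_{i−1}), with C_{0} = IV.
C1: P1 ⊕ 0x16 = 0xA6; E(K, 0xA6) = 0x46.
C2: P2 ⊕ 0x46 = 0x44; E(K, 0x44) = 0x1A.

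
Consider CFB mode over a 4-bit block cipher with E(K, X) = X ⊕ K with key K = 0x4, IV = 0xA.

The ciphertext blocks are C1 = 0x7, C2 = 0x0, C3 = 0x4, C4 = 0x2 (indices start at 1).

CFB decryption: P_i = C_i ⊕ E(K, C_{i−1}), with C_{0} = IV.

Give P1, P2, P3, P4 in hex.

P1: E(K, 0xA) = 0xE; 0x7 ⊕ 0xE = 0x9.
P2: E(K, 0x7) = 0x3; 0x0 ⊕ 0x3 = 0x3.
P3: E(K, 0x0) = 0x4; 0x4 ⊕ 0x4 = 0x0.
P4: E(K, 0x4) = 0x0; 0x2 ⊕ 0x0 = 0x2.

P1 = 0x9, P2 = 0x3, P3 = 0x0, P4 = 0x2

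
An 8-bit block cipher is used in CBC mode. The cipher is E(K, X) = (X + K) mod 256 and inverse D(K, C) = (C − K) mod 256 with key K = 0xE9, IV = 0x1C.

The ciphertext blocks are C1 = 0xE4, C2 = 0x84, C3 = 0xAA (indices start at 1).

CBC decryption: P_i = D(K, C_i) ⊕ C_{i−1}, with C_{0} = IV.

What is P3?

P3 = 0x45

P3: D(K, 0xAA) = 0xC1; 0xC1 ⊕ 0x84 = 0x45.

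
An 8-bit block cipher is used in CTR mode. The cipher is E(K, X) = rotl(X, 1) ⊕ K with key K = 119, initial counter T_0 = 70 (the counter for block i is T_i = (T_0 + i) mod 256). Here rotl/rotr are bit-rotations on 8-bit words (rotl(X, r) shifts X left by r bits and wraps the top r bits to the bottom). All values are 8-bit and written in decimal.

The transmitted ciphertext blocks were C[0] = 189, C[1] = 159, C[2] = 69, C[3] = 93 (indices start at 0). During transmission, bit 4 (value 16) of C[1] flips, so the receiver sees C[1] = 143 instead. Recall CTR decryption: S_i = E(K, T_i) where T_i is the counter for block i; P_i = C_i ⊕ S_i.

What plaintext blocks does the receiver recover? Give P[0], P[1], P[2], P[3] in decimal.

Only C[1] changed, to 143. In CTR, a change in C_i flips the same bit in P_i only; the keystream is unaffected. Decrypting the received ciphertext:
P[0]: T = 70, S = E(K, T) = 251; 189 ⊕ 251 = 70.
P[1]: T = 71, S = E(K, T) = 249; 143 ⊕ 249 = 118.
P[2]: T = 72, S = E(K, T) = 231; 69 ⊕ 231 = 162.
P[3]: T = 73, S = E(K, T) = 229; 93 ⊕ 229 = 184.
Blocks that differ from the original plaintext: P[1].

P[0] = 70, P[1] = 118, P[2] = 162, P[3] = 184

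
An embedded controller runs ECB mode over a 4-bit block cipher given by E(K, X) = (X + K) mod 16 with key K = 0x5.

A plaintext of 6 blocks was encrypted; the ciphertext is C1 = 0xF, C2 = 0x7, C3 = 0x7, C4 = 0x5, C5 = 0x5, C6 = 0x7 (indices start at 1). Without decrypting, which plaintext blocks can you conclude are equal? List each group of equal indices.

P2 = P3 = P6; P4 = P5

ECB encrypts each block independently with the same key, so equal ciphertext blocks imply equal plaintext blocks.
C2 = C3 = C6 = 0x7, so P2 = P3 = P6.
C4 = C5 = 0x5, so P4 = P5.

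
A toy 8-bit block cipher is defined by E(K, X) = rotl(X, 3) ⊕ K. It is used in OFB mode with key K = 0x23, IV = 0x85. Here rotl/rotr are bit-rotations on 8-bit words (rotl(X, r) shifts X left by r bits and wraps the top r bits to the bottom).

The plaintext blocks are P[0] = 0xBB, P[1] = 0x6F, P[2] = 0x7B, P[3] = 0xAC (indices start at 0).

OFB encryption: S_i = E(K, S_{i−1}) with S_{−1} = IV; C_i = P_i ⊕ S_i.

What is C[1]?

C[1] = 0x34

C[0]: S = E(K, 0x85) = 0x0F; 0xBB ⊕ 0x0F = 0xB4.
C[1]: S = E(K, 0x0F) = 0x5B; 0x6F ⊕ 0x5B = 0x34.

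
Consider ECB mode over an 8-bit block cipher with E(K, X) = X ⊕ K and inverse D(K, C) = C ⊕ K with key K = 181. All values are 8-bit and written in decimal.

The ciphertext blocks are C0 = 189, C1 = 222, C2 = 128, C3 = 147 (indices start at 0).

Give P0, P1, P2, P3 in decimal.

P0 = 8, P1 = 107, P2 = 53, P3 = 38

ECB decryption: P_i = D(K, C_i).
P0: D(K, 189) = 8.
P1: D(K, 222) = 107.
P2: D(K, 128) = 53.
P3: D(K, 147) = 38.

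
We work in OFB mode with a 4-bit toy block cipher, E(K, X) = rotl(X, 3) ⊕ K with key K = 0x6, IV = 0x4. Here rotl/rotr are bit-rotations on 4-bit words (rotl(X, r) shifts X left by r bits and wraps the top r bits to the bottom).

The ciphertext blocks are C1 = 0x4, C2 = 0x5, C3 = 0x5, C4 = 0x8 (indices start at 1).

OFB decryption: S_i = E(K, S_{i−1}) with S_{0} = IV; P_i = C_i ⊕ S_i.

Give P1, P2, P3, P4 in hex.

P1: S = E(K, 0x4) = 0x4; 0x4 ⊕ 0x4 = 0x0.
P2: S = E(K, 0x4) = 0x4; 0x5 ⊕ 0x4 = 0x1.
P3: S = E(K, 0x4) = 0x4; 0x5 ⊕ 0x4 = 0x1.
P4: S = E(K, 0x4) = 0x4; 0x8 ⊕ 0x4 = 0xC.

P1 = 0x0, P2 = 0x1, P3 = 0x1, P4 = 0xC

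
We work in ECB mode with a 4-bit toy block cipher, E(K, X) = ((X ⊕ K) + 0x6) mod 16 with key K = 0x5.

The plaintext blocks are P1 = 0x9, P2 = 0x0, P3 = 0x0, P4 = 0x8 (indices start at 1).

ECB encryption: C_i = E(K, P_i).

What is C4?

C4 = 0x3

C4: E(K, 0x8) = 0x3.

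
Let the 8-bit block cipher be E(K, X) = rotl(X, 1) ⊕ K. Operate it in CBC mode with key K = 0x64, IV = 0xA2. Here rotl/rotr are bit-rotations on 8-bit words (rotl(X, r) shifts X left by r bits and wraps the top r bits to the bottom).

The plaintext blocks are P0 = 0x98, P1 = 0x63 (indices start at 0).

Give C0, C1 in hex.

CBC encryption: C_i = E(K, P_i ⊕ C_{i−1}), with C_{−1} = IV.
C0: P0 ⊕ 0xA2 = 0x3A; E(K, 0x3A) = 0x10.
C1: P1 ⊕ 0x10 = 0x73; E(K, 0x73) = 0x82.

C0 = 0x10, C1 = 0x82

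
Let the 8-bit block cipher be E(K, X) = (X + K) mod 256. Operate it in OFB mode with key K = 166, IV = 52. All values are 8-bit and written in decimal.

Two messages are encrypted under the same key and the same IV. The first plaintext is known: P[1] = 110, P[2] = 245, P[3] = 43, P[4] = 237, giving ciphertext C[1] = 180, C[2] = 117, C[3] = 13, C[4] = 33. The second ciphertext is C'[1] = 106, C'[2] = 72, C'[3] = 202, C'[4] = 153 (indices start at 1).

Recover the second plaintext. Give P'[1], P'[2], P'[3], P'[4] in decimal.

P'[1] = 176, P'[2] = 200, P'[3] = 236, P'[4] = 85

In OFB with a reused IV, both messages share the same keystream S_i, so C_i ⊕ C'_i = P_i ⊕ P'_i and thus P'_i = P_i ⊕ C_i ⊕ C'_i.
P'[1]: 110 ⊕ 180 ⊕ 106 = 176.
P'[2]: 245 ⊕ 117 ⊕ 72 = 200.
P'[3]: 43 ⊕ 13 ⊕ 202 = 236.
P'[4]: 237 ⊕ 33 ⊕ 153 = 85.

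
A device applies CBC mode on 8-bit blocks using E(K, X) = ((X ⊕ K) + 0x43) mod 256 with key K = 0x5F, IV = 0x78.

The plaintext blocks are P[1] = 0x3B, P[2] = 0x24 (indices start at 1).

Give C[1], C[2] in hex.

CBC encryption: C_i = E(K, P_i ⊕ C_{i−1}), with C_{0} = IV.
C[1]: P[1] ⊕ 0x78 = 0x43; E(K, 0x43) = 0x5F.
C[2]: P[2] ⊕ 0x5F = 0x7B; E(K, 0x7B) = 0x67.

C[1] = 0x5F, C[2] = 0x67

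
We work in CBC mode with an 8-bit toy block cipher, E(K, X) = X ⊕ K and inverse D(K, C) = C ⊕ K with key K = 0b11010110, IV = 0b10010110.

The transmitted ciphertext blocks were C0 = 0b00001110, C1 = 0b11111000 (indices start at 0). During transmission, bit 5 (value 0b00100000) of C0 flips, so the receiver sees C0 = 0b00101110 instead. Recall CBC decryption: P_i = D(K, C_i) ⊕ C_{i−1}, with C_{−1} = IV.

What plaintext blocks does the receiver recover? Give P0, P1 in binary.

P0 = 0b01101110, P1 = 0b00000000

Only C0 changed, to 0b00101110. In CBC, a change in C_i garbles P_i and flips the same bit in P_{i+1}. Decrypting the received ciphertext:
P0: D(K, 0b00101110) = 0b11111000; 0b11111000 ⊕ 0b10010110 = 0b01101110.
P1: D(K, 0b11111000) = 0b00101110; 0b00101110 ⊕ 0b00101110 = 0b00000000.
Blocks that differ from the original plaintext: P0, P1.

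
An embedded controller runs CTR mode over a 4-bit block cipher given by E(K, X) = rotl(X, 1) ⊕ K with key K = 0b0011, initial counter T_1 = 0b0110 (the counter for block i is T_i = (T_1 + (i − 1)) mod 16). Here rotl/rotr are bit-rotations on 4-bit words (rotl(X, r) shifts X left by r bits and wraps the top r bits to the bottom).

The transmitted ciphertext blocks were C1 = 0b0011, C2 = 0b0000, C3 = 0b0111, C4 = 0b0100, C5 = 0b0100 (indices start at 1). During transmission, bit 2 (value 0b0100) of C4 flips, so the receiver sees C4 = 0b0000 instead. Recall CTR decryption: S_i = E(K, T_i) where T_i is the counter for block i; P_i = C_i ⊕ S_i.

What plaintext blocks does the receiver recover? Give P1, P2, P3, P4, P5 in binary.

Only C4 changed, to 0b0000. In CTR, a change in C_i flips the same bit in P_i only; the keystream is unaffected. Decrypting the received ciphertext:
P1: T = 0b0110, S = E(K, T) = 0b1111; 0b0011 ⊕ 0b1111 = 0b1100.
P2: T = 0b0111, S = E(K, T) = 0b1101; 0b0000 ⊕ 0b1101 = 0b1101.
P3: T = 0b1000, S = E(K, T) = 0b0010; 0b0111 ⊕ 0b0010 = 0b0101.
P4: T = 0b1001, S = E(K, T) = 0b0000; 0b0000 ⊕ 0b0000 = 0b0000.
P5: T = 0b1010, S = E(K, T) = 0b0110; 0b0100 ⊕ 0b0110 = 0b0010.
Blocks that differ from the original plaintext: P4.

P1 = 0b1100, P2 = 0b1101, P3 = 0b0101, P4 = 0b0000, P5 = 0b0010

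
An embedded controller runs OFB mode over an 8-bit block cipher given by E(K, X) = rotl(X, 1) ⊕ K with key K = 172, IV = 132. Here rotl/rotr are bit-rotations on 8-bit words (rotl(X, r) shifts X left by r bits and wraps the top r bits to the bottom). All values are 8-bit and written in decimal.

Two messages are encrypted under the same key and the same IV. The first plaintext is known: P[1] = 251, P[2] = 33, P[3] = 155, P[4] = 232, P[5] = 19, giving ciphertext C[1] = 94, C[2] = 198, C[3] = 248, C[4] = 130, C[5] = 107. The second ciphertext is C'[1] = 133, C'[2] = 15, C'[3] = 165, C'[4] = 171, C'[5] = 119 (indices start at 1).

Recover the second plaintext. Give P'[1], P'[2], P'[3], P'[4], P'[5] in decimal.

In OFB with a reused IV, both messages share the same keystream S_i, so C_i ⊕ C'_i = P_i ⊕ P'_i and thus P'_i = P_i ⊕ C_i ⊕ C'_i.
P'[1]: 251 ⊕ 94 ⊕ 133 = 32.
P'[2]: 33 ⊕ 198 ⊕ 15 = 232.
P'[3]: 155 ⊕ 248 ⊕ 165 = 198.
P'[4]: 232 ⊕ 130 ⊕ 171 = 193.
P'[5]: 19 ⊕ 107 ⊕ 119 = 15.

P'[1] = 32, P'[2] = 232, P'[3] = 198, P'[4] = 193, P'[5] = 15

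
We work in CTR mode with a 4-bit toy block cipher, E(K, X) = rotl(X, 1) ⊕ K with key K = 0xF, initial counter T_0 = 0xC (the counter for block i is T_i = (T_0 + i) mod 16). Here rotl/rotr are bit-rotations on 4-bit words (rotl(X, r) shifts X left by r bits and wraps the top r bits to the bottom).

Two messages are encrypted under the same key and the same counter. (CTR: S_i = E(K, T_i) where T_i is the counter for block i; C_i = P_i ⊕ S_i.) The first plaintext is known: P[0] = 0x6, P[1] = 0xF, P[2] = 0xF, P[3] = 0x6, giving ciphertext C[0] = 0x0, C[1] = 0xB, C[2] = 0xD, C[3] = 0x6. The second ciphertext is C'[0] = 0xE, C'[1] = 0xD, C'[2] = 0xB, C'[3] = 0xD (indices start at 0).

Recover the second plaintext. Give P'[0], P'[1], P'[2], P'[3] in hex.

In CTR with a reused counter, both messages share the same keystream S_i, so C_i ⊕ C'_i = P_i ⊕ P'_i and thus P'_i = P_i ⊕ C_i ⊕ C'_i.
P'[0]: 0x6 ⊕ 0x0 ⊕ 0xE = 0x8.
P'[1]: 0xF ⊕ 0xB ⊕ 0xD = 0x9.
P'[2]: 0xF ⊕ 0xD ⊕ 0xB = 0x9.
P'[3]: 0x6 ⊕ 0x6 ⊕ 0xD = 0xD.

P'[0] = 0x8, P'[1] = 0x9, P'[2] = 0x9, P'[3] = 0xD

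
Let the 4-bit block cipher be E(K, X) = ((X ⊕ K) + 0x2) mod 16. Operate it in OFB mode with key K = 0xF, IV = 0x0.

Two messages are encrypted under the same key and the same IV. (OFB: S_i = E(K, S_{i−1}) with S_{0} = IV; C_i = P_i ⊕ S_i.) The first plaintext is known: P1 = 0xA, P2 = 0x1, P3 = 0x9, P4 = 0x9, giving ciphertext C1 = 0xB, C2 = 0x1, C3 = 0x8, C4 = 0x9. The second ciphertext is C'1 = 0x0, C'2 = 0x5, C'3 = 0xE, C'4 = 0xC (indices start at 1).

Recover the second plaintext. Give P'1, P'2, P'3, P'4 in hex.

P'1 = 0x1, P'2 = 0x5, P'3 = 0xF, P'4 = 0xC

In OFB with a reused IV, both messages share the same keystream S_i, so C_i ⊕ C'_i = P_i ⊕ P'_i and thus P'_i = P_i ⊕ C_i ⊕ C'_i.
P'1: 0xA ⊕ 0xB ⊕ 0x0 = 0x1.
P'2: 0x1 ⊕ 0x1 ⊕ 0x5 = 0x5.
P'3: 0x9 ⊕ 0x8 ⊕ 0xE = 0xF.
P'4: 0x9 ⊕ 0x9 ⊕ 0xC = 0xC.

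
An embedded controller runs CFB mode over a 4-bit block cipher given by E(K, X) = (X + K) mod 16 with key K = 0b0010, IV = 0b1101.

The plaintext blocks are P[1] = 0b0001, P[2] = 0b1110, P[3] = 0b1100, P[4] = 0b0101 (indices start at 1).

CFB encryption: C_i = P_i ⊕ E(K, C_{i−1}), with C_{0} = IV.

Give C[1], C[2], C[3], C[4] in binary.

C[1]: E(K, 0b1101) = 0b1111; 0b0001 ⊕ 0b1111 = 0b1110.
C[2]: E(K, 0b1110) = 0b0000; 0b1110 ⊕ 0b0000 = 0b1110.
C[3]: E(K, 0b1110) = 0b0000; 0b1100 ⊕ 0b0000 = 0b1100.
C[4]: E(K, 0b1100) = 0b1110; 0b0101 ⊕ 0b1110 = 0b1011.

C[1] = 0b1110, C[2] = 0b1110, C[3] = 0b1100, C[4] = 0b1011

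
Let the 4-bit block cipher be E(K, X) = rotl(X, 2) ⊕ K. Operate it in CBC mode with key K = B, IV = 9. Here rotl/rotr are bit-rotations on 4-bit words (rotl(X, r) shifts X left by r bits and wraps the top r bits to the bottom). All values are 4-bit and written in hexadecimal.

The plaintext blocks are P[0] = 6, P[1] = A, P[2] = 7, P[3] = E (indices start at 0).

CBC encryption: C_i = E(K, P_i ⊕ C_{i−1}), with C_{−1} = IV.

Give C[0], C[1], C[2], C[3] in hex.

C[0]: P[0] ⊕ 9 = F; E(K, F) = 4.
C[1]: P[1] ⊕ 4 = E; E(K, E) = 0.
C[2]: P[2] ⊕ 0 = 7; E(K, 7) = 6.
C[3]: P[3] ⊕ 6 = 8; E(K, 8) = 9.

C[0] = 4, C[1] = 0, C[2] = 6, C[3] = 9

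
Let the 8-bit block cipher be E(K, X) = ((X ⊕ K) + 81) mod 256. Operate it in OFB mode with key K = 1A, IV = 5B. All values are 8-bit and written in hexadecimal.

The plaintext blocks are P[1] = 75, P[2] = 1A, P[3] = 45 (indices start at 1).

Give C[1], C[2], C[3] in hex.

C[1] = B7, C[2] = 43, C[3] = 81

OFB encryption: S_i = E(K, S_{i−1}) with S_{0} = IV; C_i = P_i ⊕ S_i.
C[1]: S = E(K, 5B) = C2; 75 ⊕ C2 = B7.
C[2]: S = E(K, C2) = 59; 1A ⊕ 59 = 43.
C[3]: S = E(K, 59) = C4; 45 ⊕ C4 = 81.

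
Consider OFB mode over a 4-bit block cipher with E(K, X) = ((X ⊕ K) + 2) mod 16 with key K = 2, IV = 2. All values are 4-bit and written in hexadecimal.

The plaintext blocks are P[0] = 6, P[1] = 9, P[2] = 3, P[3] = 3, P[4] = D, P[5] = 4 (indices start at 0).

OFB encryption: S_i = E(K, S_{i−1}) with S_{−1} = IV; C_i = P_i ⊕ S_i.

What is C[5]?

C[5] = 6

C[0]: S = E(K, 2) = 2; 6 ⊕ 2 = 4.
C[1]: S = E(K, 2) = 2; 9 ⊕ 2 = B.
C[2]: S = E(K, 2) = 2; 3 ⊕ 2 = 1.
C[3]: S = E(K, 2) = 2; 3 ⊕ 2 = 1.
C[4]: S = E(K, 2) = 2; D ⊕ 2 = F.
C[5]: S = E(K, 2) = 2; 4 ⊕ 2 = 6.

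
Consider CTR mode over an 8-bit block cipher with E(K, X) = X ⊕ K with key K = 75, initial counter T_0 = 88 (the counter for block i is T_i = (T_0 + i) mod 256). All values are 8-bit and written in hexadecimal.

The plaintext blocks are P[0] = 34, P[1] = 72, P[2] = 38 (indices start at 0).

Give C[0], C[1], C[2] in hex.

CTR encryption: S_i = E(K, T_i) where T_i is the counter for block i; C_i = P_i ⊕ S_i.
C[0]: T = 88, S = E(K, T) = FD; 34 ⊕ FD = C9.
C[1]: T = 89, S = E(K, T) = FC; 72 ⊕ FC = 8E.
C[2]: T = 8A, S = E(K, T) = FF; 38 ⊕ FF = C7.

C[0] = C9, C[1] = 8E, C[2] = C7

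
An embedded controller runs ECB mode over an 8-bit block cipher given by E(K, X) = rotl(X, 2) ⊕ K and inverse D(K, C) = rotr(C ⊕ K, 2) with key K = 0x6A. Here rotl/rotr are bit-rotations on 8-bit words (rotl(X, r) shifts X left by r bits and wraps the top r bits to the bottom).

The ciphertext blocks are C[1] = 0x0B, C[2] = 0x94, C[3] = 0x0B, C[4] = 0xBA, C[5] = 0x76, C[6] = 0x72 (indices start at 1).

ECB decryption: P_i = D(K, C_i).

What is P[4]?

P[4]: D(K, 0xBA) = 0x34.

P[4] = 0x34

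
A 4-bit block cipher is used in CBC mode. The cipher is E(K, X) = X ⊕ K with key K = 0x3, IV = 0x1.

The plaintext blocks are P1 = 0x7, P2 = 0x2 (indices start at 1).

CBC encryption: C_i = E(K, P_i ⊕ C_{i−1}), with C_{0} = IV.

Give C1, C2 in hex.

C1 = 0x5, C2 = 0x4

C1: P1 ⊕ 0x1 = 0x6; E(K, 0x6) = 0x5.
C2: P2 ⊕ 0x5 = 0x7; E(K, 0x7) = 0x4.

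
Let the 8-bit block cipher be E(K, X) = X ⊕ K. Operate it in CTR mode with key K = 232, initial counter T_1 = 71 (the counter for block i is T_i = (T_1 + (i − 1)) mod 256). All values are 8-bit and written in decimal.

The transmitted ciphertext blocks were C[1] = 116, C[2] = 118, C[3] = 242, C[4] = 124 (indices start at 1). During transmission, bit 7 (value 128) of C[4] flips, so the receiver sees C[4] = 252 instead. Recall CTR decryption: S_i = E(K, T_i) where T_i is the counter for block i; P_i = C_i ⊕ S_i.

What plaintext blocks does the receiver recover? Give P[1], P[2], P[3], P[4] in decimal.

P[1] = 219, P[2] = 214, P[3] = 83, P[4] = 94

Only C[4] changed, to 252. In CTR, a change in C_i flips the same bit in P_i only; the keystream is unaffected. Decrypting the received ciphertext:
P[1]: T = 71, S = E(K, T) = 175; 116 ⊕ 175 = 219.
P[2]: T = 72, S = E(K, T) = 160; 118 ⊕ 160 = 214.
P[3]: T = 73, S = E(K, T) = 161; 242 ⊕ 161 = 83.
P[4]: T = 74, S = E(K, T) = 162; 252 ⊕ 162 = 94.
Blocks that differ from the original plaintext: P[4].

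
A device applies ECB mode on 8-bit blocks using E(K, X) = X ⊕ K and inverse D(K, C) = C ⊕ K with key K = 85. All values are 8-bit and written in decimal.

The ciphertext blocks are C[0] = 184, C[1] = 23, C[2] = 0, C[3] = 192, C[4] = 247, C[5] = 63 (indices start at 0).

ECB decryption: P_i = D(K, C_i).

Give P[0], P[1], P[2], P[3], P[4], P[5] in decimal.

P[0]: D(K, 184) = 237.
P[1]: D(K, 23) = 66.
P[2]: D(K, 0) = 85.
P[3]: D(K, 192) = 149.
P[4]: D(K, 247) = 162.
P[5]: D(K, 63) = 106.

P[0] = 237, P[1] = 66, P[2] = 85, P[3] = 149, P[4] = 162, P[5] = 106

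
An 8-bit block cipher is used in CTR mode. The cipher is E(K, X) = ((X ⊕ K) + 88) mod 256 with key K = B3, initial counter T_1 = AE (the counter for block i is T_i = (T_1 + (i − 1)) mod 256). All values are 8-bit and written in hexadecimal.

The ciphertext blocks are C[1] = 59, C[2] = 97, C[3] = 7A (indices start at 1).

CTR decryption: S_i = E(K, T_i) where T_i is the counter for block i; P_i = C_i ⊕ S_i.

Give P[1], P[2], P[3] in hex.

P[1] = FC, P[2] = 33, P[3] = F1

P[1]: T = AE, S = E(K, T) = A5; 59 ⊕ A5 = FC.
P[2]: T = AF, S = E(K, T) = A4; 97 ⊕ A4 = 33.
P[3]: T = B0, S = E(K, T) = 8B; 7A ⊕ 8B = F1.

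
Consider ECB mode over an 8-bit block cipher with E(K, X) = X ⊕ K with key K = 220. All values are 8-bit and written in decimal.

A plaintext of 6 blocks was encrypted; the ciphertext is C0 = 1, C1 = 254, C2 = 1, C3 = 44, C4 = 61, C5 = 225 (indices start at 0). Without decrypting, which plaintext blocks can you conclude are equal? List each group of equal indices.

ECB encrypts each block independently with the same key, so equal ciphertext blocks imply equal plaintext blocks.
C0 = C2 = 1, so P0 = P2.

P0 = P2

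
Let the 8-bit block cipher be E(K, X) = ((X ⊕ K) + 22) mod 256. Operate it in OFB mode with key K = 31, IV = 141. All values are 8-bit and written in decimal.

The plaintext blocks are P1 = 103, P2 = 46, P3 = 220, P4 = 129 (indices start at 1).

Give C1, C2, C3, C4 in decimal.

OFB encryption: S_i = E(K, S_{i−1}) with S_{0} = IV; C_i = P_i ⊕ S_i.
C1: S = E(K, 141) = 168; 103 ⊕ 168 = 207.
C2: S = E(K, 168) = 205; 46 ⊕ 205 = 227.
C3: S = E(K, 205) = 232; 220 ⊕ 232 = 52.
C4: S = E(K, 232) = 13; 129 ⊕ 13 = 140.

C1 = 207, C2 = 227, C3 = 52, C4 = 140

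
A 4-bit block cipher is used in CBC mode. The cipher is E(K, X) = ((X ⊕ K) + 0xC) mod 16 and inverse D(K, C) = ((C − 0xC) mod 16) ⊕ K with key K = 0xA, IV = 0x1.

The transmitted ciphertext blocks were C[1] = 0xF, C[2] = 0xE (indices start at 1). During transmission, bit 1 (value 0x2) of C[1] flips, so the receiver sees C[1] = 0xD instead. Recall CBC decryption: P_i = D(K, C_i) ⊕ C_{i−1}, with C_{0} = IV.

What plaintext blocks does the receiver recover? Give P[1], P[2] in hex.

Only C[1] changed, to 0xD. In CBC, a change in C_i garbles P_i and flips the same bit in P_{i+1}. Decrypting the received ciphertext:
P[1]: D(K, 0xD) = 0xB; 0xB ⊕ 0x1 = 0xA.
P[2]: D(K, 0xE) = 0x8; 0x8 ⊕ 0xD = 0x5.
Blocks that differ from the original plaintext: P[1], P[2].

P[1] = 0xA, P[2] = 0x5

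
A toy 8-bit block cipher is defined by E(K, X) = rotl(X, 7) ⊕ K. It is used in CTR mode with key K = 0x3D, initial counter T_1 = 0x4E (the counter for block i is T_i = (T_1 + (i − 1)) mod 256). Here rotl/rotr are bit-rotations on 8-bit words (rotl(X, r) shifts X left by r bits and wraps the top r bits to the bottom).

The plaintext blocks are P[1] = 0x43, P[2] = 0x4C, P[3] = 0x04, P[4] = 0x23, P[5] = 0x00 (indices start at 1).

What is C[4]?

C[4] = 0xB6

CTR encryption: S_i = E(K, T_i) where T_i is the counter for block i; C_i = P_i ⊕ S_i.
C[1]: T = 0x4E, S = E(K, T) = 0x1A; 0x43 ⊕ 0x1A = 0x59.
C[2]: T = 0x4F, S = E(K, T) = 0x9A; 0x4C ⊕ 0x9A = 0xD6.
C[3]: T = 0x50, S = E(K, T) = 0x15; 0x04 ⊕ 0x15 = 0x11.
C[4]: T = 0x51, S = E(K, T) = 0x95; 0x23 ⊕ 0x95 = 0xB6.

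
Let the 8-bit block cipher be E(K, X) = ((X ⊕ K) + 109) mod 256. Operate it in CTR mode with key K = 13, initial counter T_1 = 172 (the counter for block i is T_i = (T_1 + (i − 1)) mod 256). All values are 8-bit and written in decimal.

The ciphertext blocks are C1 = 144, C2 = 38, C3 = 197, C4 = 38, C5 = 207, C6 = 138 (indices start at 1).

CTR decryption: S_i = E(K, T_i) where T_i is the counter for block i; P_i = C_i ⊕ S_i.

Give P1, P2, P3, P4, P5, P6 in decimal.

P1 = 158, P2 = 43, P3 = 213, P4 = 41, P5 = 229, P6 = 163

P1: T = 172, S = E(K, T) = 14; 144 ⊕ 14 = 158.
P2: T = 173, S = E(K, T) = 13; 38 ⊕ 13 = 43.
P3: T = 174, S = E(K, T) = 16; 197 ⊕ 16 = 213.
P4: T = 175, S = E(K, T) = 15; 38 ⊕ 15 = 41.
P5: T = 176, S = E(K, T) = 42; 207 ⊕ 42 = 229.
P6: T = 177, S = E(K, T) = 41; 138 ⊕ 41 = 163.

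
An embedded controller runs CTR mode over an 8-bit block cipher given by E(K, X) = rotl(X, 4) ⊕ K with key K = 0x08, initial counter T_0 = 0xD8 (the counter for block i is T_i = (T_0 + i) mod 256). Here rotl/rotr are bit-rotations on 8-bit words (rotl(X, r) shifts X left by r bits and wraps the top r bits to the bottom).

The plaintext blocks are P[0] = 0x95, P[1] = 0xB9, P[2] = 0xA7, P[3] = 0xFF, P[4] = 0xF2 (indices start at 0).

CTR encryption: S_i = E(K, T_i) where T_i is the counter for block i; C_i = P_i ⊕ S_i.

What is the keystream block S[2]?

C[0]: T = 0xD8, S = E(K, T) = 0x85; 0x95 ⊕ 0x85 = 0x10.
C[1]: T = 0xD9, S = E(K, T) = 0x95; 0xB9 ⊕ 0x95 = 0x2C.
C[2]: T = 0xDA, S = E(K, T) = 0xA5; 0xA7 ⊕ 0xA5 = 0x02.
So S[2] = 0xA5.

0xA5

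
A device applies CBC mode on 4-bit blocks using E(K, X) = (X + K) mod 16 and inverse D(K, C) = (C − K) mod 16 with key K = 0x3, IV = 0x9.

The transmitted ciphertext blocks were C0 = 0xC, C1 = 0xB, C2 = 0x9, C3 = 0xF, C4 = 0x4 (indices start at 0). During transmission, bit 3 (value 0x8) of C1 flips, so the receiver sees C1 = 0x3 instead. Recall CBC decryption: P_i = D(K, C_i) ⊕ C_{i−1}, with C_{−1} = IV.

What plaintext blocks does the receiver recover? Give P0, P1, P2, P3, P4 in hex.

P0 = 0x0, P1 = 0xC, P2 = 0x5, P3 = 0x5, P4 = 0xE

Only C1 changed, to 0x3. In CBC, a change in C_i garbles P_i and flips the same bit in P_{i+1}. Decrypting the received ciphertext:
P0: D(K, 0xC) = 0x9; 0x9 ⊕ 0x9 = 0x0.
P1: D(K, 0x3) = 0x0; 0x0 ⊕ 0xC = 0xC.
P2: D(K, 0x9) = 0x6; 0x6 ⊕ 0x3 = 0x5.
P3: D(K, 0xF) = 0xC; 0xC ⊕ 0x9 = 0x5.
P4: D(K, 0x4) = 0x1; 0x1 ⊕ 0xF = 0xE.
Blocks that differ from the original plaintext: P1, P2.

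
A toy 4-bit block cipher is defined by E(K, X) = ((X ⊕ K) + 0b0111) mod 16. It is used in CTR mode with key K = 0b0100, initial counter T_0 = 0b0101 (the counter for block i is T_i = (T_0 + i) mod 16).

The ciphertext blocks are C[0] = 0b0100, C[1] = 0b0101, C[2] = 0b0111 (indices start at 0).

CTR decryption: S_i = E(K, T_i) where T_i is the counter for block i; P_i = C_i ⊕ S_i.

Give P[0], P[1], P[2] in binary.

P[0]: T = 0b0101, S = E(K, T) = 0b1000; 0b0100 ⊕ 0b1000 = 0b1100.
P[1]: T = 0b0110, S = E(K, T) = 0b1001; 0b0101 ⊕ 0b1001 = 0b1100.
P[2]: T = 0b0111, S = E(K, T) = 0b1010; 0b0111 ⊕ 0b1010 = 0b1101.

P[0] = 0b1100, P[1] = 0b1100, P[2] = 0b1101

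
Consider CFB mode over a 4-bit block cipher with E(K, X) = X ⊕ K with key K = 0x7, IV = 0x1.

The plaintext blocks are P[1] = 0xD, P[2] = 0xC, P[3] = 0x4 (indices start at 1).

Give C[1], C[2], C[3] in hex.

CFB encryption: C_i = P_i ⊕ E(K, C_{i−1}), with C_{0} = IV.
C[1]: E(K, 0x1) = 0x6; 0xD ⊕ 0x6 = 0xB.
C[2]: E(K, 0xB) = 0xC; 0xC ⊕ 0xC = 0x0.
C[3]: E(K, 0x0) = 0x7; 0x4 ⊕ 0x7 = 0x3.

C[1] = 0xB, C[2] = 0x0, C[3] = 0x3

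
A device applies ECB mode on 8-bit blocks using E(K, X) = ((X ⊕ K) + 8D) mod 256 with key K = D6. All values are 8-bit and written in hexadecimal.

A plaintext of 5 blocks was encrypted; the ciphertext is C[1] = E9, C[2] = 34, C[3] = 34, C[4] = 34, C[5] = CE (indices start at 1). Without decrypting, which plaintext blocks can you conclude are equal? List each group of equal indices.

ECB encrypts each block independently with the same key, so equal ciphertext blocks imply equal plaintext blocks.
C[2] = C[3] = C[4] = 34, so P[2] = P[3] = P[4].

P[2] = P[3] = P[4]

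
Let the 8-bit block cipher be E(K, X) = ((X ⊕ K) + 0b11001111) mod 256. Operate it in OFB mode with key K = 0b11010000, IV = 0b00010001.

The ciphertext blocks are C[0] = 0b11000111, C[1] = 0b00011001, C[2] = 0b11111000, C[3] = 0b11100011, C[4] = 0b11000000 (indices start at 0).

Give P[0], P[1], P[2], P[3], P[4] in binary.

P[0] = 0b01010111, P[1] = 0b00010110, P[2] = 0b01010110, P[3] = 0b10101110, P[4] = 0b10101100

OFB decryption: S_i = E(K, S_{i−1}) with S_{−1} = IV; P_i = C_i ⊕ S_i.
P[0]: S = E(K, 0b00010001) = 0b10010000; 0b11000111 ⊕ 0b10010000 = 0b01010111.
P[1]: S = E(K, 0b10010000) = 0b00001111; 0b00011001 ⊕ 0b00001111 = 0b00010110.
P[2]: S = E(K, 0b00001111) = 0b10101110; 0b11111000 ⊕ 0b10101110 = 0b01010110.
P[3]: S = E(K, 0b10101110) = 0b01001101; 0b11100011 ⊕ 0b01001101 = 0b10101110.
P[4]: S = E(K, 0b01001101) = 0b01101100; 0b11000000 ⊕ 0b01101100 = 0b10101100.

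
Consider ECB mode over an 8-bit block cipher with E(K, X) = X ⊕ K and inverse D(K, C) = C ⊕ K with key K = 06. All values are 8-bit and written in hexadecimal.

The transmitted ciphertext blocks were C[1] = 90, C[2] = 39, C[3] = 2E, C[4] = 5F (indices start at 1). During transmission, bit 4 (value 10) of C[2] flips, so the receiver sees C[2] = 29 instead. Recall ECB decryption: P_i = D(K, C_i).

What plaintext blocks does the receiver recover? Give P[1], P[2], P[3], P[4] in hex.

P[1] = 96, P[2] = 2F, P[3] = 28, P[4] = 59

Only C[2] changed, to 29. In ECB, a change in C_i affects only P_i. Decrypting the received ciphertext:
P[1]: D(K, 90) = 96.
P[2]: D(K, 29) = 2F.
P[3]: D(K, 2E) = 28.
P[4]: D(K, 5F) = 59.
Blocks that differ from the original plaintext: P[2].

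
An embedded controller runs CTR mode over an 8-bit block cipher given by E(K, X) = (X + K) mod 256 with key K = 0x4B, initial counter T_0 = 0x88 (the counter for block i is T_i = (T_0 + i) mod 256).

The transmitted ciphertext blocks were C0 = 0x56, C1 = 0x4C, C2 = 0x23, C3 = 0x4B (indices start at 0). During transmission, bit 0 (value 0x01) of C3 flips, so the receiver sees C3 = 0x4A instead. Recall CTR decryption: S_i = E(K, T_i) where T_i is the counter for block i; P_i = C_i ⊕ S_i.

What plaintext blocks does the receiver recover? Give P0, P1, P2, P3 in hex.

P0 = 0x85, P1 = 0x98, P2 = 0xF6, P3 = 0x9C

Only C3 changed, to 0x4A. In CTR, a change in C_i flips the same bit in P_i only; the keystream is unaffected. Decrypting the received ciphertext:
P0: T = 0x88, S = E(K, T) = 0xD3; 0x56 ⊕ 0xD3 = 0x85.
P1: T = 0x89, S = E(K, T) = 0xD4; 0x4C ⊕ 0xD4 = 0x98.
P2: T = 0x8A, S = E(K, T) = 0xD5; 0x23 ⊕ 0xD5 = 0xF6.
P3: T = 0x8B, S = E(K, T) = 0xD6; 0x4A ⊕ 0xD6 = 0x9C.
Blocks that differ from the original plaintext: P3.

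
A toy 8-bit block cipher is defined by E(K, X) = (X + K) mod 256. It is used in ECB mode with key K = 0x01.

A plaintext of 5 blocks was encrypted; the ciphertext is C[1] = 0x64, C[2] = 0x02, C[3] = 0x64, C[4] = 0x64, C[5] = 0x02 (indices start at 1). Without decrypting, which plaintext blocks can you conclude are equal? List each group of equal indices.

P[1] = P[3] = P[4]; P[2] = P[5]

ECB encrypts each block independently with the same key, so equal ciphertext blocks imply equal plaintext blocks.
C[1] = C[3] = C[4] = 0x64, so P[1] = P[3] = P[4].
C[2] = C[5] = 0x02, so P[2] = P[5].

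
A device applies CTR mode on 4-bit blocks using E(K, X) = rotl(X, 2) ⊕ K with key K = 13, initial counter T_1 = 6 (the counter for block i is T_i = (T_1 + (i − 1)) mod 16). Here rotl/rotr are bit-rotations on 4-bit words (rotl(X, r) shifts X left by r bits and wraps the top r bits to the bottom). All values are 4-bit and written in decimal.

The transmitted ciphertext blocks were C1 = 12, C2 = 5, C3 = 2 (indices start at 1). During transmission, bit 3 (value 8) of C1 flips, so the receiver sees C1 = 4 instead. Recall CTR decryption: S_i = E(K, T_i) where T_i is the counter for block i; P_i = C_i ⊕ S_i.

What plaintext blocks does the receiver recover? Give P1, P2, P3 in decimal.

Only C1 changed, to 4. In CTR, a change in C_i flips the same bit in P_i only; the keystream is unaffected. Decrypting the received ciphertext:
P1: T = 6, S = E(K, T) = 4; 4 ⊕ 4 = 0.
P2: T = 7, S = E(K, T) = 0; 5 ⊕ 0 = 5.
P3: T = 8, S = E(K, T) = 15; 2 ⊕ 15 = 13.
Blocks that differ from the original plaintext: P1.

P1 = 0, P2 = 5, P3 = 13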